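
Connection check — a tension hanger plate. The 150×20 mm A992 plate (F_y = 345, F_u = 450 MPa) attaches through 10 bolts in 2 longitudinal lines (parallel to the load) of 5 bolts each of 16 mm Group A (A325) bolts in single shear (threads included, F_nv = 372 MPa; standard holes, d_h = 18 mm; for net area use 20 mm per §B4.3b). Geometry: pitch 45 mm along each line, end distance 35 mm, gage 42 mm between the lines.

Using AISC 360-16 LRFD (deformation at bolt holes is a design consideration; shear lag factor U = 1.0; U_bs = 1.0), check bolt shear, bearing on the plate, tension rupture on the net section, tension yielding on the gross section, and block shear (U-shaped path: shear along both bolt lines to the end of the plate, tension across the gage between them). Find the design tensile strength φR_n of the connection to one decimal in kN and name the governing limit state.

561.0 kN (bolt shear governs)

Bolt shear: A_b = π(16)²/4 = 201.06 mm². φR_n = 0.75 × 372 × 201.06 × 10 × 1 = 561.0 kN.
Bearing (20 mm plate, F_u = 450 MPa): end bolts L_c = 35 − 18/2 = 26, R_n = min(1.2×26×20×450, 2.4×16×20×450) = 280.8 kN/bolt; interior L_c = 45 − 18 = 27, R_n = 291.6 kN/bolt. φR_n = 0.75 × (2×280.8 + 8×291.6) = 2170.8 kN.
Tension rupture (net): A_n = (150 − 2×20)×20 = 2200 mm² (U = 1.0, A_e = A_n). φR_n = 0.75 × 450 × 2200 = 742.5 kN.
Tension yield (gross): A_g = 150×20 = 3000 mm². φR_n = 0.90 × 345 × 3000 = 931.5 kN.
Block shear: shear path 2×[35+4×45] = 2×215 mm, A_gv = 8600, A_nv = 2×(215 − 4.5×20)×20 = 5000 mm²; tension across gage: (42 − 1×20)×20 = 440 mm². R_n = min(0.6×450×5000, 0.6×345×8600) + 1.0×450×440 = min(1350, 1780.2) + 198 = 1548 kN. φR_n = 0.75 × 1548 = 1161.0 kN.
Governing: min(561.0, 2170.8, 742.5, 931.5, 1161.0) = 561.0 kN → bolt shear.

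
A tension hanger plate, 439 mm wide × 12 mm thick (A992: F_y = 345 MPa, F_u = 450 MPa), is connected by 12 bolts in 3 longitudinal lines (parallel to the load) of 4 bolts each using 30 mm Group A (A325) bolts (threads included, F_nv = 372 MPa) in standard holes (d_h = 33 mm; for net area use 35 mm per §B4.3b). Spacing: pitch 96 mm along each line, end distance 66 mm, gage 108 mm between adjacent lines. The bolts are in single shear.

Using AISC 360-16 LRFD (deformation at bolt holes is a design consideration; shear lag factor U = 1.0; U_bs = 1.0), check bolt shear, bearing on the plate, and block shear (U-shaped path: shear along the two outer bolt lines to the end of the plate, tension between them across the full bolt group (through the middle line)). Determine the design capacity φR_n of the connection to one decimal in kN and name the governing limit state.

1716.4 kN (block shear governs)

Bolt shear: A_b = π(30)²/4 = 706.86 mm². φR_n = 0.75 × 372 × 706.86 × 12 × 1 = 2366.6 kN.
Bearing (12 mm plate, F_u = 450 MPa): end bolts L_c = 66 − 33/2 = 49.5, R_n = min(1.2×49.5×12×450, 2.4×30×12×450) = 320.76 kN/bolt; interior L_c = 96 − 33 = 63, R_n = 388.8 kN/bolt. φR_n = 0.75 × (3×320.76 + 9×388.8) = 3346.1 kN.
Block shear: shear path 2×[66+3×96] = 2×354 mm, A_gv = 8496, A_nv = 2×(354 − 3.5×35)×12 = 5556 mm²; tension across gage: (216 − 2×35)×12 = 1752 mm². R_n = min(0.6×450×5556, 0.6×345×8496) + 1.0×450×1752 = min(1500.1, 1758.7) + 788.4 = 2288.5 kN. φR_n = 0.75 × 2288.5 = 1716.4 kN.
Governing: min(2366.6, 3346.1, 1716.4) = 1716.4 kN → block shear.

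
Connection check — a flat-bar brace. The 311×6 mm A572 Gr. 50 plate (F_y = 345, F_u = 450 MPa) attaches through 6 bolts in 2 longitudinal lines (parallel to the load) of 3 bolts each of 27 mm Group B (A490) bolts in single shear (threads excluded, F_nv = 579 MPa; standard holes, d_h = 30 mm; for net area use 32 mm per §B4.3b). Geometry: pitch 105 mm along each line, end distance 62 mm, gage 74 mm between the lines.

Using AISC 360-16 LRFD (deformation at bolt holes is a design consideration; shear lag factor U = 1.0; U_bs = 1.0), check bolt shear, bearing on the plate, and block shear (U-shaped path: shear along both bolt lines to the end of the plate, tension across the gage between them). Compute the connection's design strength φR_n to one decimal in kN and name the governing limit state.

551.6 kN (block shear governs)

Bolt shear: A_b = π(27)²/4 = 572.56 mm². φR_n = 0.75 × 579 × 572.56 × 6 × 1 = 1491.8 kN.
Bearing (6 mm plate, F_u = 450 MPa): end bolts L_c = 62 − 30/2 = 47, R_n = min(1.2×47×6×450, 2.4×27×6×450) = 152.28 kN/bolt; interior L_c = 105 − 30 = 75, R_n = 174.96 kN/bolt. φR_n = 0.75 × (2×152.28 + 4×174.96) = 753.3 kN.
Block shear: shear path 2×[62+2×105] = 2×272 mm, A_gv = 3264, A_nv = 2×(272 − 2.5×32)×6 = 2304 mm²; tension across gage: (74 − 1×32)×6 = 252 mm². R_n = min(0.6×450×2304, 0.6×345×3264) + 1.0×450×252 = min(622.08, 675.65) + 113.4 = 735.48 kN. φR_n = 0.75 × 735.48 = 551.6 kN.
Governing: min(1491.8, 753.3, 551.6) = 551.6 kN → block shear.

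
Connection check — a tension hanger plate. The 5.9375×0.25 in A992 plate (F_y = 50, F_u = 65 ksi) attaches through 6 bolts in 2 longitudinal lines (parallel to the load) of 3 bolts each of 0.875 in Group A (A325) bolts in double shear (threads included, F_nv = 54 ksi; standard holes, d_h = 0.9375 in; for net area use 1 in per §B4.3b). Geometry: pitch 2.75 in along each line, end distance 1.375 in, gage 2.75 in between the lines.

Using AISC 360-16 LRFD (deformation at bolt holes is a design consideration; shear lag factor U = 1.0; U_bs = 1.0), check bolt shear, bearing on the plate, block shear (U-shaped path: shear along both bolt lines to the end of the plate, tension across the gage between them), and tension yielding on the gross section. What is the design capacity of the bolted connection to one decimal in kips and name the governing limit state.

Bolt shear: A_b = π(0.875)²/4 = 0.60132 in². φR_n = 0.75 × 54 × 0.60132 × 6 × 2 = 292.2 kips.
Bearing (0.25 in plate, F_u = 65 ksi): end bolts L_c = 1.375 − 0.9375/2 = 0.90625, R_n = min(1.2×0.90625×0.25×65, 2.4×0.875×0.25×65) = 17.672 kips/bolt; interior L_c = 2.75 − 0.9375 = 1.8125, R_n = 34.125 kips/bolt. φR_n = 0.75 × (2×17.672 + 4×34.125) = 128.9 kips.
Block shear: shear path 2×[1.375+2×2.75] = 2×6.875 in, A_gv = 3.4375, A_nv = 2×(6.875 − 2.5×1)×0.25 = 2.1875 in²; tension across gage: (2.75 − 1×1)×0.25 = 0.4375 in². R_n = min(0.6×65×2.1875, 0.6×50×3.4375) + 1.0×65×0.4375 = min(85.313, 103.13) + 28.438 = 113.75 kips. φR_n = 0.75 × 113.75 = 85.3 kips.
Tension yield (gross): A_g = 5.9375×0.25 = 1.4844 in². φR_n = 0.90 × 50 × 1.4844 = 66.8 kips.
Governing: min(292.2, 128.9, 85.3, 66.8) = 66.8 kips → gross-section yield.

66.8 kips (gross-section yield governs)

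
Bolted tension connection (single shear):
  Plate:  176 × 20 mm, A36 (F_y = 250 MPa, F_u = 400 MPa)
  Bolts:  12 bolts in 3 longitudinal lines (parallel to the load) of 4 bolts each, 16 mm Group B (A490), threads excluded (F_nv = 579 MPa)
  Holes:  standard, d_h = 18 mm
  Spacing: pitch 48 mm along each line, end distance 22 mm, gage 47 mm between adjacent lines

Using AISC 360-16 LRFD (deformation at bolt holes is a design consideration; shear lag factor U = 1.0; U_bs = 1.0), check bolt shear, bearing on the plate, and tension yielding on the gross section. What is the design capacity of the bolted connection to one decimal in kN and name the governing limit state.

792.0 kN (gross-section yield governs)

Bolt shear: A_b = π(16)²/4 = 201.06 mm². φR_n = 0.75 × 579 × 201.06 × 12 × 1 = 1047.7 kN.
Bearing (20 mm plate, F_u = 400 MPa): end bolts L_c = 22 − 18/2 = 13, R_n = min(1.2×13×20×400, 2.4×16×20×400) = 124.8 kN/bolt; interior L_c = 48 − 18 = 30, R_n = 288 kN/bolt. φR_n = 0.75 × (3×124.8 + 9×288) = 2224.8 kN.
Tension yield (gross): A_g = 176×20 = 3520 mm². φR_n = 0.90 × 250 × 3520 = 792.0 kN.
Governing: min(1047.7, 2224.8, 792.0) = 792.0 kN → gross-section yield.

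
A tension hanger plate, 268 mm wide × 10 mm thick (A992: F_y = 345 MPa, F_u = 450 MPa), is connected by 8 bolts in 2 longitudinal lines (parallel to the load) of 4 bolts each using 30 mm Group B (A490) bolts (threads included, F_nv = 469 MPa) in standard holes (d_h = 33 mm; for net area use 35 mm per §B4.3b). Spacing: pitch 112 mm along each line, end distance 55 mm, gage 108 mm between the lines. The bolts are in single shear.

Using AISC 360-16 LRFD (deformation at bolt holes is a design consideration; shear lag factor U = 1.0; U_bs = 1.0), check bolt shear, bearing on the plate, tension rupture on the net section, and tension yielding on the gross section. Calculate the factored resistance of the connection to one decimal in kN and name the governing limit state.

Bolt shear: A_b = π(30)²/4 = 706.86 mm². φR_n = 0.75 × 469 × 706.86 × 8 × 1 = 1989.1 kN.
Bearing (10 mm plate, F_u = 450 MPa): end bolts L_c = 55 − 33/2 = 38.5, R_n = min(1.2×38.5×10×450, 2.4×30×10×450) = 207.9 kN/bolt; interior L_c = 112 − 33 = 79, R_n = 324 kN/bolt. φR_n = 0.75 × (2×207.9 + 6×324) = 1769.9 kN.
Tension rupture (net): A_n = (268 − 2×35)×10 = 1980 mm² (U = 1.0, A_e = A_n). φR_n = 0.75 × 450 × 1980 = 668.3 kN.
Tension yield (gross): A_g = 268×10 = 2680 mm². φR_n = 0.90 × 345 × 2680 = 832.1 kN.
Governing: min(1989.1, 1769.9, 668.3, 832.1) = 668.3 kN → net-section rupture.

668.3 kN (net-section rupture governs)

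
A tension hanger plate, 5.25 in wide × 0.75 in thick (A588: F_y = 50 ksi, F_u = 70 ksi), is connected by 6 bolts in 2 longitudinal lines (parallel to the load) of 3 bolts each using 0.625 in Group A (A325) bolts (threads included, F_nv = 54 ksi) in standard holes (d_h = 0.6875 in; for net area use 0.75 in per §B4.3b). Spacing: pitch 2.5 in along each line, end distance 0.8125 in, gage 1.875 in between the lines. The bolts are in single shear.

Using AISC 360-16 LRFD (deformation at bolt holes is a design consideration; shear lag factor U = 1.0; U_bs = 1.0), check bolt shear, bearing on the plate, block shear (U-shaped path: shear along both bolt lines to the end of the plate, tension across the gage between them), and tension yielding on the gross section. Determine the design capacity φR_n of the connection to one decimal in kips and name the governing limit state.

Bolt shear: A_b = π(0.625)²/4 = 0.3068 in². φR_n = 0.75 × 54 × 0.3068 × 6 × 1 = 74.6 kips.
Bearing (0.75 in plate, F_u = 70 ksi): end bolts L_c = 0.8125 − 0.6875/2 = 0.46875, R_n = min(1.2×0.46875×0.75×70, 2.4×0.625×0.75×70) = 29.531 kips/bolt; interior L_c = 2.5 − 0.6875 = 1.8125, R_n = 78.75 kips/bolt. φR_n = 0.75 × (2×29.531 + 4×78.75) = 280.5 kips.
Block shear: shear path 2×[0.8125+2×2.5] = 2×5.8125 in, A_gv = 8.7188, A_nv = 2×(5.8125 − 2.5×0.75)×0.75 = 5.9063 in²; tension across gage: (1.875 − 1×0.75)×0.75 = 0.84375 in². R_n = min(0.6×70×5.9063, 0.6×50×8.7188) + 1.0×70×0.84375 = min(248.06, 261.56) + 59.063 = 307.12 kips. φR_n = 0.75 × 307.12 = 230.3 kips.
Tension yield (gross): A_g = 5.25×0.75 = 3.9375 in². φR_n = 0.90 × 50 × 3.9375 = 177.2 kips.
Governing: min(74.6, 280.5, 230.3, 177.2) = 74.6 kips → bolt shear.

74.6 kips (bolt shear governs)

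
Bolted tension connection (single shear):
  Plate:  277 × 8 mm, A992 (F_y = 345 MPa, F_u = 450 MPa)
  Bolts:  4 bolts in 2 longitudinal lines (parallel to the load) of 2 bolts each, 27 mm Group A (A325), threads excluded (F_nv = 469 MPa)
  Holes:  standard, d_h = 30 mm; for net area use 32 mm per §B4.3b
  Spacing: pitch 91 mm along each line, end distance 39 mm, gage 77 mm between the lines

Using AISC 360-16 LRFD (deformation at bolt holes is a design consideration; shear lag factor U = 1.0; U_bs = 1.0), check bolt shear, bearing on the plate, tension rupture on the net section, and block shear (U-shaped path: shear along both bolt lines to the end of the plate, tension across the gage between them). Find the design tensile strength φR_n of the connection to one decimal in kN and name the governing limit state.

387.2 kN (block shear governs)

Bolt shear: A_b = π(27)²/4 = 572.56 mm². φR_n = 0.75 × 469 × 572.56 × 4 × 1 = 805.6 kN.
Bearing (8 mm plate, F_u = 450 MPa): end bolts L_c = 39 − 30/2 = 24, R_n = min(1.2×24×8×450, 2.4×27×8×450) = 103.68 kN/bolt; interior L_c = 91 − 30 = 61, R_n = 233.28 kN/bolt. φR_n = 0.75 × (2×103.68 + 2×233.28) = 505.4 kN.
Tension rupture (net): A_n = (277 − 2×32)×8 = 1704 mm² (U = 1.0, A_e = A_n). φR_n = 0.75 × 450 × 1704 = 575.1 kN.
Block shear: shear path 2×[39+1×91] = 2×130 mm, A_gv = 2080, A_nv = 2×(130 − 1.5×32)×8 = 1312 mm²; tension across gage: (77 − 1×32)×8 = 360 mm². R_n = min(0.6×450×1312, 0.6×345×2080) + 1.0×450×360 = min(354.24, 430.56) + 162 = 516.24 kN. φR_n = 0.75 × 516.24 = 387.2 kN.
Governing: min(805.6, 505.4, 575.1, 387.2) = 387.2 kN → block shear.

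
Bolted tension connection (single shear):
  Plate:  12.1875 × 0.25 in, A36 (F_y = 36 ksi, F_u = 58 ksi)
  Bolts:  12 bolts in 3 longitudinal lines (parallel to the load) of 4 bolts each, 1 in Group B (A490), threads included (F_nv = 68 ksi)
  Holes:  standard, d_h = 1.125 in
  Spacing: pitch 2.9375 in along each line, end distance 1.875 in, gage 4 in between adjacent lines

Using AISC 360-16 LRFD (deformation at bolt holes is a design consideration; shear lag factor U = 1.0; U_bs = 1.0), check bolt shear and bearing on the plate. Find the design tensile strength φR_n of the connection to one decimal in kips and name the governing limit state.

Bolt shear: A_b = π(1)²/4 = 0.7854 in². φR_n = 0.75 × 68 × 0.7854 × 12 × 1 = 480.7 kips.
Bearing (0.25 in plate, F_u = 58 ksi): end bolts L_c = 1.875 − 1.125/2 = 1.3125, R_n = min(1.2×1.3125×0.25×58, 2.4×1×0.25×58) = 22.838 kips/bolt; interior L_c = 2.9375 − 1.125 = 1.8125, R_n = 31.538 kips/bolt. φR_n = 0.75 × (3×22.838 + 9×31.538) = 264.3 kips.
Governing: min(480.7, 264.3) = 264.3 kips → bearing.

264.3 kips (bearing governs)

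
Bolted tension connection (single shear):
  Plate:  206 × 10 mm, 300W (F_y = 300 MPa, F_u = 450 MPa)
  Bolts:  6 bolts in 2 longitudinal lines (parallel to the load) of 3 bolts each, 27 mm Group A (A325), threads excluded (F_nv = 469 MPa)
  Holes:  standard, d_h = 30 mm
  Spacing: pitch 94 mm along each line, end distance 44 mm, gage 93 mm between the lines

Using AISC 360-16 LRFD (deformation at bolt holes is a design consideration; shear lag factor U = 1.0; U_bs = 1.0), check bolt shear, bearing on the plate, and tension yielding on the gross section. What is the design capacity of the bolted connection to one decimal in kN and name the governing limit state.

Bolt shear: A_b = π(27)²/4 = 572.56 mm². φR_n = 0.75 × 469 × 572.56 × 6 × 1 = 1208.4 kN.
Bearing (10 mm plate, F_u = 450 MPa): end bolts L_c = 44 − 30/2 = 29, R_n = min(1.2×29×10×450, 2.4×27×10×450) = 156.6 kN/bolt; interior L_c = 94 − 30 = 64, R_n = 291.6 kN/bolt. φR_n = 0.75 × (2×156.6 + 4×291.6) = 1109.7 kN.
Tension yield (gross): A_g = 206×10 = 2060 mm². φR_n = 0.90 × 300 × 2060 = 556.2 kN.
Governing: min(1208.4, 1109.7, 556.2) = 556.2 kN → gross-section yield.

556.2 kN (gross-section yield governs)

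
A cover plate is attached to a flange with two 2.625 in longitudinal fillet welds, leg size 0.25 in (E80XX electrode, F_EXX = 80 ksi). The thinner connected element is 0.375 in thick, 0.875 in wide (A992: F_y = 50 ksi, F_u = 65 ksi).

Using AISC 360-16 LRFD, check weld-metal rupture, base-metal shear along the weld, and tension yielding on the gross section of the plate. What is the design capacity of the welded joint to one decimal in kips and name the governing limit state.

Weld metal: throat = 0.707×0.25 = 0.17675 in, L = 2×2.625 = 5.25 in. φR_n = 0.75 × 0.6 × 80 × 0.17675 × 5.25 = 33.4 kips.
Base metal shear (0.375 in plate): yield φR_n = 1.0×0.6×50×0.375×5.25 = 59.1 kips; rupture φR_n = 0.75×0.6×65×0.375×5.25 = 57.6 kips; take 57.6 kips (rupture).
Tension yield (gross): A_g = 0.875×0.375 = 0.32813 in². φR_n = 0.90 × 50 × 0.32813 = 14.8 kips.
Governing: min(33.4, 57.6, 14.8) = 14.8 kips → gross-section yield.

14.8 kips (gross-section yield governs)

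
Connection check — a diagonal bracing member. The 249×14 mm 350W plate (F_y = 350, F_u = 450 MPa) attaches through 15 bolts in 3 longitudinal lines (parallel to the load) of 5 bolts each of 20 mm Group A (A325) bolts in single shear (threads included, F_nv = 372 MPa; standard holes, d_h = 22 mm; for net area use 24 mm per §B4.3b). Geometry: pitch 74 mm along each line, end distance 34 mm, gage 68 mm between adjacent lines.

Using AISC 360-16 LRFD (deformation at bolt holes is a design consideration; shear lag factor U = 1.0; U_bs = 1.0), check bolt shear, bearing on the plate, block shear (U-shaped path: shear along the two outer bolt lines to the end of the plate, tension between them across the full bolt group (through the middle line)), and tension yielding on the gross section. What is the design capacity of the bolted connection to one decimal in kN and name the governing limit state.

Bolt shear: A_b = π(20)²/4 = 314.16 mm². φR_n = 0.75 × 372 × 314.16 × 15 × 1 = 1314.8 kN.
Bearing (14 mm plate, F_u = 450 MPa): end bolts L_c = 34 − 22/2 = 23, R_n = min(1.2×23×14×450, 2.4×20×14×450) = 173.88 kN/bolt; interior L_c = 74 − 22 = 52, R_n = 302.4 kN/bolt. φR_n = 0.75 × (3×173.88 + 12×302.4) = 3112.8 kN.
Block shear: shear path 2×[34+4×74] = 2×330 mm, A_gv = 9240, A_nv = 2×(330 − 4.5×24)×14 = 6216 mm²; tension across gage: (136 − 2×24)×14 = 1232 mm². R_n = min(0.6×450×6216, 0.6×350×9240) + 1.0×450×1232 = min(1678.3, 1940.4) + 554.4 = 2232.7 kN. φR_n = 0.75 × 2232.7 = 1674.5 kN.
Tension yield (gross): A_g = 249×14 = 3486 mm². φR_n = 0.90 × 350 × 3486 = 1098.1 kN.
Governing: min(1314.8, 3112.8, 1674.5, 1098.1) = 1098.1 kN → gross-section yield.

1098.1 kN (gross-section yield governs)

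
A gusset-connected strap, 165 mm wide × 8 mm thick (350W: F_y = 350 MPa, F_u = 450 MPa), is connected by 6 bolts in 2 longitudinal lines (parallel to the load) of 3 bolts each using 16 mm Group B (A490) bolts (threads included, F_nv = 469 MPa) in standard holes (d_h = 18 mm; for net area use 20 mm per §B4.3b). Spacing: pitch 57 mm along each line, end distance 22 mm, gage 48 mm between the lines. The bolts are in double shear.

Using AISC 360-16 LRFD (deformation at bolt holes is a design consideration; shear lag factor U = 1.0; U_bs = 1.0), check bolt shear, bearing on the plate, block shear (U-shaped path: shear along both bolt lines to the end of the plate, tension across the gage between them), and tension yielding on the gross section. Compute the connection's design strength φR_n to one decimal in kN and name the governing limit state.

Bolt shear: A_b = π(16)²/4 = 201.06 mm². φR_n = 0.75 × 469 × 201.06 × 6 × 2 = 848.7 kN.
Bearing (8 mm plate, F_u = 450 MPa): end bolts L_c = 22 − 18/2 = 13, R_n = min(1.2×13×8×450, 2.4×16×8×450) = 56.16 kN/bolt; interior L_c = 57 − 18 = 39, R_n = 138.24 kN/bolt. φR_n = 0.75 × (2×56.16 + 4×138.24) = 499.0 kN.
Block shear: shear path 2×[22+2×57] = 2×136 mm, A_gv = 2176, A_nv = 2×(136 − 2.5×20)×8 = 1376 mm²; tension across gage: (48 − 1×20)×8 = 224 mm². R_n = min(0.6×450×1376, 0.6×350×2176) + 1.0×450×224 = min(371.52, 456.96) + 100.8 = 472.32 kN. φR_n = 0.75 × 472.32 = 354.2 kN.
Tension yield (gross): A_g = 165×8 = 1320 mm². φR_n = 0.90 × 350 × 1320 = 415.8 kN.
Governing: min(848.7, 499.0, 354.2, 415.8) = 354.2 kN → block shear.

354.2 kN (block shear governs)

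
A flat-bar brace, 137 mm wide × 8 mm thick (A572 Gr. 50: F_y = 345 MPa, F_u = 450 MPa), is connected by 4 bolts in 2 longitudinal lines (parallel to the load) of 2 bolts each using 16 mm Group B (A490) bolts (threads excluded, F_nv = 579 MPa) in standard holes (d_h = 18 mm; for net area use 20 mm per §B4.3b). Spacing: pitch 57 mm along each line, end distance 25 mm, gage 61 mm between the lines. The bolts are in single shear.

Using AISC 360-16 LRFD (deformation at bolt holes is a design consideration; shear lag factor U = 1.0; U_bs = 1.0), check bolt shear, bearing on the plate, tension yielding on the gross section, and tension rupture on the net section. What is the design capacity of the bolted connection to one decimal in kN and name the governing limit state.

261.9 kN (net-section rupture governs)

Bolt shear: A_b = π(16)²/4 = 201.06 mm². φR_n = 0.75 × 579 × 201.06 × 4 × 1 = 349.2 kN.
Bearing (8 mm plate, F_u = 450 MPa): end bolts L_c = 25 − 18/2 = 16, R_n = min(1.2×16×8×450, 2.4×16×8×450) = 69.12 kN/bolt; interior L_c = 57 − 18 = 39, R_n = 138.24 kN/bolt. φR_n = 0.75 × (2×69.12 + 2×138.24) = 311.0 kN.
Tension yield (gross): A_g = 137×8 = 1096 mm². φR_n = 0.90 × 345 × 1096 = 340.3 kN.
Tension rupture (net): A_n = (137 − 2×20)×8 = 776 mm² (U = 1.0, A_e = A_n). φR_n = 0.75 × 450 × 776 = 261.9 kN.
Governing: min(349.2, 311.0, 340.3, 261.9) = 261.9 kN → net-section rupture.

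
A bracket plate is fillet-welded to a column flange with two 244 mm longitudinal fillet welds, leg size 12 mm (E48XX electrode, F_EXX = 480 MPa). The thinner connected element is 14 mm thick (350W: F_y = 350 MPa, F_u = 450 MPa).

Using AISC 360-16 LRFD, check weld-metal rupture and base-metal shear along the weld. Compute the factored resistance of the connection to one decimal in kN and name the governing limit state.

894.3 kN (weld metal governs)

Weld metal: throat = 0.707×12 = 8.484 mm, L = 2×244 = 488 mm. φR_n = 0.75 × 0.6 × 480 × 8.484 × 488 = 894.3 kN.
Base metal shear (14 mm plate): yield φR_n = 1.0×0.6×350×14×488 = 1434.7 kN; rupture φR_n = 0.75×0.6×450×14×488 = 1383.5 kN; take 1383.5 kN (rupture).
Governing: min(894.3, 1383.5) = 894.3 kN → weld metal.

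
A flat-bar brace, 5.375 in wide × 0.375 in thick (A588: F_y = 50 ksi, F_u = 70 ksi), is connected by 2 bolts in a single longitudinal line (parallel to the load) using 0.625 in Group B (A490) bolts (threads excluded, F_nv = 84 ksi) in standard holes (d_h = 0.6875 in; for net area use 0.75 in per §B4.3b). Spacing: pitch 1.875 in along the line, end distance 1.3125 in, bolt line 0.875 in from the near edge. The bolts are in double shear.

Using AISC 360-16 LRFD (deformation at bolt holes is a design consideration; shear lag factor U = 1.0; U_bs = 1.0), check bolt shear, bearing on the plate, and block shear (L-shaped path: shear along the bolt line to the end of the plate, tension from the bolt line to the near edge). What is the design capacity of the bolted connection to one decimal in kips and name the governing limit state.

Bolt shear: A_b = π(0.625)²/4 = 0.3068 in². φR_n = 0.75 × 84 × 0.3068 × 2 × 2 = 77.3 kips.
Bearing (0.375 in plate, F_u = 70 ksi): end bolts L_c = 1.3125 − 0.6875/2 = 0.96875, R_n = min(1.2×0.96875×0.375×70, 2.4×0.625×0.375×70) = 30.516 kips/bolt; interior L_c = 1.875 − 0.6875 = 1.1875, R_n = 37.406 kips/bolt. φR_n = 0.75 × (1×30.516 + 1×37.406) = 50.9 kips.
Block shear: shear path 1×[1.3125+1×1.875] = 1×3.1875 in, A_gv = 1.1953, A_nv = 1×(3.1875 − 1.5×0.75)×0.375 = 0.77344 in²; tension to near edge: (0.875 − 0.5×0.75)×0.375 = 0.1875 in². R_n = min(0.6×70×0.77344, 0.6×50×1.1953) + 1.0×70×0.1875 = min(32.484, 35.859) + 13.125 = 45.609 kips. φR_n = 0.75 × 45.609 = 34.2 kips.
Governing: min(77.3, 50.9, 34.2) = 34.2 kips → block shear.

34.2 kips (block shear governs)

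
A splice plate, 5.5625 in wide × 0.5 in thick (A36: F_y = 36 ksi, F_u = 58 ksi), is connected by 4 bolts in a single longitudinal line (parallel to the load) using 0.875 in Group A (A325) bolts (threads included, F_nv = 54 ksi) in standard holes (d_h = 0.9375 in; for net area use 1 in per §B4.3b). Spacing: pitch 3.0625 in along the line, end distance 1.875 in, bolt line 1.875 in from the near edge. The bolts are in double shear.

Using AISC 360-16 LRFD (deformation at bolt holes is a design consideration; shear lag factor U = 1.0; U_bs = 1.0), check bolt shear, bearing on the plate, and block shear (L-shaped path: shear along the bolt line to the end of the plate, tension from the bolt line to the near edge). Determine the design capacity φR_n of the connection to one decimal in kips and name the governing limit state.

119.5 kips (block shear governs)

Bolt shear: A_b = π(0.875)²/4 = 0.60132 in². φR_n = 0.75 × 54 × 0.60132 × 4 × 2 = 194.8 kips.
Bearing (0.5 in plate, F_u = 58 ksi): end bolts L_c = 1.875 − 0.9375/2 = 1.40625, R_n = min(1.2×1.40625×0.5×58, 2.4×0.875×0.5×58) = 48.938 kips/bolt; interior L_c = 3.0625 − 0.9375 = 2.125, R_n = 60.9 kips/bolt. φR_n = 0.75 × (1×48.938 + 3×60.9) = 173.7 kips.
Block shear: shear path 1×[1.875+3×3.0625] = 1×11.0625 in, A_gv = 5.5313, A_nv = 1×(11.0625 − 3.5×1)×0.5 = 3.7813 in²; tension to near edge: (1.875 − 0.5×1)×0.5 = 0.6875 in². R_n = min(0.6×58×3.7813, 0.6×36×5.5313) + 1.0×58×0.6875 = min(131.59, 119.48) + 39.875 = 159.36 kips. φR_n = 0.75 × 159.36 = 119.5 kips.
Governing: min(194.8, 173.7, 119.5) = 119.5 kips → block shear.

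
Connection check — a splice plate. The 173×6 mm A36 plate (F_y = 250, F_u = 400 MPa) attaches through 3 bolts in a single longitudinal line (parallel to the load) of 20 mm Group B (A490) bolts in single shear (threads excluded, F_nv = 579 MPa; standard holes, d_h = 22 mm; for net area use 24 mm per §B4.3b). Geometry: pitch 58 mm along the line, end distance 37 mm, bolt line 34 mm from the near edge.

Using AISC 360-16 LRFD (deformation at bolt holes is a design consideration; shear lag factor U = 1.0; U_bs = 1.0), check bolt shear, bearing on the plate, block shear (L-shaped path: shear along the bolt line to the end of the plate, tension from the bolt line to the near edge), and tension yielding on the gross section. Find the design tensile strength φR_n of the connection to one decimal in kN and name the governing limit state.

140.0 kN (block shear governs)

Bolt shear: A_b = π(20)²/4 = 314.16 mm². φR_n = 0.75 × 579 × 314.16 × 3 × 1 = 409.3 kN.
Bearing (6 mm plate, F_u = 400 MPa): end bolts L_c = 37 − 22/2 = 26, R_n = min(1.2×26×6×400, 2.4×20×6×400) = 74.88 kN/bolt; interior L_c = 58 − 22 = 36, R_n = 103.68 kN/bolt. φR_n = 0.75 × (1×74.88 + 2×103.68) = 211.7 kN.
Block shear: shear path 1×[37+2×58] = 1×153 mm, A_gv = 918, A_nv = 1×(153 − 2.5×24)×6 = 558 mm²; tension to near edge: (34 − 0.5×24)×6 = 132 mm². R_n = min(0.6×400×558, 0.6×250×918) + 1.0×400×132 = min(133.92, 137.7) + 52.8 = 186.72 kN. φR_n = 0.75 × 186.72 = 140.0 kN.
Tension yield (gross): A_g = 173×6 = 1038 mm². φR_n = 0.90 × 250 × 1038 = 233.6 kN.
Governing: min(409.3, 211.7, 140.0, 233.6) = 140.0 kN → block shear.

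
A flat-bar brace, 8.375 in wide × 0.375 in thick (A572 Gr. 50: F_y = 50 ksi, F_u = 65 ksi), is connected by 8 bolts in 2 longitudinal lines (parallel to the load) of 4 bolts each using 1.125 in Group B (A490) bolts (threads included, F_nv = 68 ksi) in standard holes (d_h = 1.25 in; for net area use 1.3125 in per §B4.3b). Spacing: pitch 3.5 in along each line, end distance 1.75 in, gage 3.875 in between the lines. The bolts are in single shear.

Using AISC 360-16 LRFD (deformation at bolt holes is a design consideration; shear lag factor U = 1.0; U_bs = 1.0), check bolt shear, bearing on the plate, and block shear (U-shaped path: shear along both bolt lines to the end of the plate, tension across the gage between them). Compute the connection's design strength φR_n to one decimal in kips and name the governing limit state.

Bolt shear: A_b = π(1.125)²/4 = 0.99402 in². φR_n = 0.75 × 68 × 0.99402 × 8 × 1 = 405.6 kips.
Bearing (0.375 in plate, F_u = 65 ksi): end bolts L_c = 1.75 − 1.25/2 = 1.125, R_n = min(1.2×1.125×0.375×65, 2.4×1.125×0.375×65) = 32.906 kips/bolt; interior L_c = 3.5 − 1.25 = 2.25, R_n = 65.813 kips/bolt. φR_n = 0.75 × (2×32.906 + 6×65.813) = 345.5 kips.
Block shear: shear path 2×[1.75+3×3.5] = 2×12.25 in, A_gv = 9.1875, A_nv = 2×(12.25 − 3.5×1.3125)×0.375 = 5.7422 in²; tension across gage: (3.875 − 1×1.3125)×0.375 = 0.96094 in². R_n = min(0.6×65×5.7422, 0.6×50×9.1875) + 1.0×65×0.96094 = min(223.95, 275.63) + 62.461 = 286.41 kips. φR_n = 0.75 × 286.41 = 214.8 kips.
Governing: min(405.6, 345.5, 214.8) = 214.8 kips → block shear.

214.8 kips (block shear governs)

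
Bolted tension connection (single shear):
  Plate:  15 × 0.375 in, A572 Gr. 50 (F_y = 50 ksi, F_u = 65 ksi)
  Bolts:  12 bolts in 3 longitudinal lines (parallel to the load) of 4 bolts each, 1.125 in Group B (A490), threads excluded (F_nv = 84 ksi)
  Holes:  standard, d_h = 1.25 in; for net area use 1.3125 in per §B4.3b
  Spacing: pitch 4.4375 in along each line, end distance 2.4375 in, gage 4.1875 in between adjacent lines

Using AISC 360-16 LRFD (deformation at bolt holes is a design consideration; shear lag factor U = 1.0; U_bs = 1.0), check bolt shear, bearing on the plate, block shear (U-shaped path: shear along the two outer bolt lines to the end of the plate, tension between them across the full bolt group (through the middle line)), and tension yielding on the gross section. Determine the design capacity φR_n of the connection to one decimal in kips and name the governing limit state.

253.1 kips (gross-section yield governs)

Bolt shear: A_b = π(1.125)²/4 = 0.99402 in². φR_n = 0.75 × 84 × 0.99402 × 12 × 1 = 751.5 kips.
Bearing (0.375 in plate, F_u = 65 ksi): end bolts L_c = 2.4375 − 1.25/2 = 1.8125, R_n = min(1.2×1.8125×0.375×65, 2.4×1.125×0.375×65) = 53.016 kips/bolt; interior L_c = 4.4375 − 1.25 = 3.1875, R_n = 65.813 kips/bolt. φR_n = 0.75 × (3×53.016 + 9×65.813) = 563.5 kips.
Block shear: shear path 2×[2.4375+3×4.4375] = 2×15.75 in, A_gv = 11.813, A_nv = 2×(15.75 − 3.5×1.3125)×0.375 = 8.3672 in²; tension across gage: (8.375 − 2×1.3125)×0.375 = 2.1563 in². R_n = min(0.6×65×8.3672, 0.6×50×11.813) + 1.0×65×2.1563 = min(326.32, 354.39) + 140.16 = 466.48 kips. φR_n = 0.75 × 466.48 = 349.9 kips.
Tension yield (gross): A_g = 15×0.375 = 5.625 in². φR_n = 0.90 × 50 × 5.625 = 253.1 kips.
Governing: min(751.5, 563.5, 349.9, 253.1) = 253.1 kips → gross-section yield.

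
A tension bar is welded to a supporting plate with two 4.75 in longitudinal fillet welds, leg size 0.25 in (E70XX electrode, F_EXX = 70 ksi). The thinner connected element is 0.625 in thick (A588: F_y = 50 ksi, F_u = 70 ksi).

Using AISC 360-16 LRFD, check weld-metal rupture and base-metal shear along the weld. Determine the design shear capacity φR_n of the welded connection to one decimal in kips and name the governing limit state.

Weld metal: throat = 0.707×0.25 = 0.17675 in, L = 2×4.75 = 9.5 in. φR_n = 0.75 × 0.6 × 70 × 0.17675 × 9.5 = 52.9 kips.
Base metal shear (0.625 in plate): yield φR_n = 1.0×0.6×50×0.625×9.5 = 178.1 kips; rupture φR_n = 0.75×0.6×70×0.625×9.5 = 187.0 kips; take 178.1 kips (yield).
Governing: min(52.9, 178.1) = 52.9 kips → weld metal.

52.9 kips (weld metal governs)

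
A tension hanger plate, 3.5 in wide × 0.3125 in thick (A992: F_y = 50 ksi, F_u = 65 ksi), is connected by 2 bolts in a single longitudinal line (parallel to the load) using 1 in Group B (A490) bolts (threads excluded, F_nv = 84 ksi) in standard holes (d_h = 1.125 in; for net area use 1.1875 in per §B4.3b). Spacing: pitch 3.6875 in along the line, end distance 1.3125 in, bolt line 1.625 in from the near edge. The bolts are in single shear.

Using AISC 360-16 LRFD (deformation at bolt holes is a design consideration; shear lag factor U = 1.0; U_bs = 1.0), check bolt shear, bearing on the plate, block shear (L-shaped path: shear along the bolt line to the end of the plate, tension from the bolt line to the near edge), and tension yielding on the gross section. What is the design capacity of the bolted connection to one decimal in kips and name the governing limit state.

45.1 kips (block shear governs)

Bolt shear: A_b = π(1)²/4 = 0.7854 in². φR_n = 0.75 × 84 × 0.7854 × 2 × 1 = 99.0 kips.
Bearing (0.3125 in plate, F_u = 65 ksi): end bolts L_c = 1.3125 − 1.125/2 = 0.75, R_n = min(1.2×0.75×0.3125×65, 2.4×1×0.3125×65) = 18.281 kips/bolt; interior L_c = 3.6875 − 1.125 = 2.5625, R_n = 48.75 kips/bolt. φR_n = 0.75 × (1×18.281 + 1×48.75) = 50.3 kips.
Block shear: shear path 1×[1.3125+1×3.6875] = 1×5 in, A_gv = 1.5625, A_nv = 1×(5 − 1.5×1.1875)×0.3125 = 1.0059 in²; tension to near edge: (1.625 − 0.5×1.1875)×0.3125 = 0.32227 in². R_n = min(0.6×65×1.0059, 0.6×50×1.5625) + 1.0×65×0.32227 = min(39.23, 46.875) + 20.948 = 60.178 kips. φR_n = 0.75 × 60.178 = 45.1 kips.
Tension yield (gross): A_g = 3.5×0.3125 = 1.0938 in². φR_n = 0.90 × 50 × 1.0938 = 49.2 kips.
Governing: min(99.0, 50.3, 45.1, 49.2) = 45.1 kips → block shear.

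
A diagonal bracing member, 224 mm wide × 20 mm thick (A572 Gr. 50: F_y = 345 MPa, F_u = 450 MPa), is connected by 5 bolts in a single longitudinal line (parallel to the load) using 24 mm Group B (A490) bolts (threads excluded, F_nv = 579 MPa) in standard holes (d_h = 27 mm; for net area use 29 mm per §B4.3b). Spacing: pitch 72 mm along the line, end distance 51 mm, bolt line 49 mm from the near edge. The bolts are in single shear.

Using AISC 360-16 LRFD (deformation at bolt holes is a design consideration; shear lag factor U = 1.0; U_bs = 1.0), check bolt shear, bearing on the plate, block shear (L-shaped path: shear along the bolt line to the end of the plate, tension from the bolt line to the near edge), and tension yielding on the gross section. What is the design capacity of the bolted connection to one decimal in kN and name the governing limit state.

982.3 kN (bolt shear governs)

Bolt shear: A_b = π(24)²/4 = 452.39 mm². φR_n = 0.75 × 579 × 452.39 × 5 × 1 = 982.3 kN.
Bearing (20 mm plate, F_u = 450 MPa): end bolts L_c = 51 − 27/2 = 37.5, R_n = min(1.2×37.5×20×450, 2.4×24×20×450) = 405 kN/bolt; interior L_c = 72 − 27 = 45, R_n = 486 kN/bolt. φR_n = 0.75 × (1×405 + 4×486) = 1761.8 kN.
Block shear: shear path 1×[51+4×72] = 1×339 mm, A_gv = 6780, A_nv = 1×(339 − 4.5×29)×20 = 4170 mm²; tension to near edge: (49 − 0.5×29)×20 = 690 mm². R_n = min(0.6×450×4170, 0.6×345×6780) + 1.0×450×690 = min(1125.9, 1403.5) + 310.5 = 1436.4 kN. φR_n = 0.75 × 1436.4 = 1077.3 kN.
Tension yield (gross): A_g = 224×20 = 4480 mm². φR_n = 0.90 × 345 × 4480 = 1391.0 kN.
Governing: min(982.3, 1761.8, 1077.3, 1391.0) = 982.3 kN → bolt shear.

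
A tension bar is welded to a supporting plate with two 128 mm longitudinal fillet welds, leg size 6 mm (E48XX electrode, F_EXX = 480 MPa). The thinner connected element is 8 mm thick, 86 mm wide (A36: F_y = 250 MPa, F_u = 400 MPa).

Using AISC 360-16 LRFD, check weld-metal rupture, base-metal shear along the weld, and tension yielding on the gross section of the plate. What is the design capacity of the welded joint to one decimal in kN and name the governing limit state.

154.8 kN (gross-section yield governs)

Weld metal: throat = 0.707×6 = 4.242 mm, L = 2×128 = 256 mm. φR_n = 0.75 × 0.6 × 480 × 4.242 × 256 = 234.6 kN.
Base metal shear (8 mm plate): yield φR_n = 1.0×0.6×250×8×256 = 307.2 kN; rupture φR_n = 0.75×0.6×400×8×256 = 368.6 kN; take 307.2 kN (yield).
Tension yield (gross): A_g = 86×8 = 688 mm². φR_n = 0.90 × 250 × 688 = 154.8 kN.
Governing: min(234.6, 307.2, 154.8) = 154.8 kN → gross-section yield.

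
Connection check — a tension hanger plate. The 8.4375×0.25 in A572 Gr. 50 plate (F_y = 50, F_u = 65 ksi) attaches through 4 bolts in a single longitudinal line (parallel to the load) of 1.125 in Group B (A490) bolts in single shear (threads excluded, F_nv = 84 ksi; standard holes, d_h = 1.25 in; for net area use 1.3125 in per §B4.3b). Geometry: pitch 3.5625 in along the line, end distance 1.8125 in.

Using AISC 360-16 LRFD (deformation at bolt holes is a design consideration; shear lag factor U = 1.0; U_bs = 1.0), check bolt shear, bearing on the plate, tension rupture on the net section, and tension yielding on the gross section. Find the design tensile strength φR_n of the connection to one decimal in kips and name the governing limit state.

86.8 kips (net-section rupture governs)

Bolt shear: A_b = π(1.125)²/4 = 0.99402 in². φR_n = 0.75 × 84 × 0.99402 × 4 × 1 = 250.5 kips.
Bearing (0.25 in plate, F_u = 65 ksi): end bolts L_c = 1.8125 − 1.25/2 = 1.1875, R_n = min(1.2×1.1875×0.25×65, 2.4×1.125×0.25×65) = 23.156 kips/bolt; interior L_c = 3.5625 − 1.25 = 2.3125, R_n = 43.875 kips/bolt. φR_n = 0.75 × (1×23.156 + 3×43.875) = 116.1 kips.
Tension rupture (net): A_n = (8.4375 − 1×1.3125)×0.25 = 1.7813 in² (U = 1.0, A_e = A_n). φR_n = 0.75 × 65 × 1.7813 = 86.8 kips.
Tension yield (gross): A_g = 8.4375×0.25 = 2.1094 in². φR_n = 0.90 × 50 × 2.1094 = 94.9 kips.
Governing: min(250.5, 116.1, 86.8, 94.9) = 86.8 kips → net-section rupture.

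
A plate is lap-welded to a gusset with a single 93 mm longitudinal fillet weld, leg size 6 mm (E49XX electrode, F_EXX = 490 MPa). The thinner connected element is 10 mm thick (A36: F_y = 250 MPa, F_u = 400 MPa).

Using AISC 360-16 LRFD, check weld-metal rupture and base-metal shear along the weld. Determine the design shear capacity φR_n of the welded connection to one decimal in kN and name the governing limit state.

87.0 kN (weld metal governs)

Weld metal: throat = 0.707×6 = 4.242 mm, L = 93 mm. φR_n = 0.75 × 0.6 × 490 × 4.242 × 93 = 87.0 kN.
Base metal shear (10 mm plate): yield φR_n = 1.0×0.6×250×10×93 = 139.5 kN; rupture φR_n = 0.75×0.6×400×10×93 = 167.4 kN; take 139.5 kN (yield).
Governing: min(87.0, 139.5) = 87.0 kN → weld metal.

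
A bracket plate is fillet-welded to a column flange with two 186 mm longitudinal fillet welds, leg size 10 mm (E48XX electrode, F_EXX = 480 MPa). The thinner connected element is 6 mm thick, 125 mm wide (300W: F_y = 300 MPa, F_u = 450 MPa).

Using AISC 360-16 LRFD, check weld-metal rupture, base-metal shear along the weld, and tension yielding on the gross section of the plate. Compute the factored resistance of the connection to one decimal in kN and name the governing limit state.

Weld metal: throat = 0.707×10 = 7.07 mm, L = 2×186 = 372 mm. φR_n = 0.75 × 0.6 × 480 × 7.07 × 372 = 568.1 kN.
Base metal shear (6 mm plate): yield φR_n = 1.0×0.6×300×6×372 = 401.8 kN; rupture φR_n = 0.75×0.6×450×6×372 = 452.0 kN; take 401.8 kN (yield).
Tension yield (gross): A_g = 125×6 = 750 mm². φR_n = 0.90 × 300 × 750 = 202.5 kN.
Governing: min(568.1, 401.8, 202.5) = 202.5 kN → gross-section yield.

202.5 kN (gross-section yield governs)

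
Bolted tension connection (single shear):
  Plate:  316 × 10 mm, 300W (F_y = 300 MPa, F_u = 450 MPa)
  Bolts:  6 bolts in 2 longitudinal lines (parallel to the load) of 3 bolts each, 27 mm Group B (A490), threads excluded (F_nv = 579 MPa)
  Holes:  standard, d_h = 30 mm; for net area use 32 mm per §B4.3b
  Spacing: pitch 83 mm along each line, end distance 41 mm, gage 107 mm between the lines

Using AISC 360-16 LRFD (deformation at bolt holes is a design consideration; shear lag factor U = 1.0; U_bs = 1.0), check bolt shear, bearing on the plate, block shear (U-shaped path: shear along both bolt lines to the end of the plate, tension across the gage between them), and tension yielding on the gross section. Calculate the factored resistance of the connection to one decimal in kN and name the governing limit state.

767.5 kN (block shear governs)

Bolt shear: A_b = π(27)²/4 = 572.56 mm². φR_n = 0.75 × 579 × 572.56 × 6 × 1 = 1491.8 kN.
Bearing (10 mm plate, F_u = 450 MPa): end bolts L_c = 41 − 30/2 = 26, R_n = min(1.2×26×10×450, 2.4×27×10×450) = 140.4 kN/bolt; interior L_c = 83 − 30 = 53, R_n = 286.2 kN/bolt. φR_n = 0.75 × (2×140.4 + 4×286.2) = 1069.2 kN.
Block shear: shear path 2×[41+2×83] = 2×207 mm, A_gv = 4140, A_nv = 2×(207 − 2.5×32)×10 = 2540 mm²; tension across gage: (107 − 1×32)×10 = 750 mm². R_n = min(0.6×450×2540, 0.6×300×4140) + 1.0×450×750 = min(685.8, 745.2) + 337.5 = 1023.3 kN. φR_n = 0.75 × 1023.3 = 767.5 kN.
Tension yield (gross): A_g = 316×10 = 3160 mm². φR_n = 0.90 × 300 × 3160 = 853.2 kN.
Governing: min(1491.8, 1069.2, 767.5, 853.2) = 767.5 kN → block shear.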